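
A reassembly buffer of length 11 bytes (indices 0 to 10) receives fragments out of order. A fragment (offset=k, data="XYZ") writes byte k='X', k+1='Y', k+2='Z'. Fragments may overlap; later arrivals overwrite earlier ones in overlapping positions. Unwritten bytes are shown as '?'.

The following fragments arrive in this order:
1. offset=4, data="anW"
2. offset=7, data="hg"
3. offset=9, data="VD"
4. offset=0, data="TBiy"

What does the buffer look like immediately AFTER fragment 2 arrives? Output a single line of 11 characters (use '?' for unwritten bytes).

Fragment 1: offset=4 data="anW" -> buffer=????anW????
Fragment 2: offset=7 data="hg" -> buffer=????anWhg??

Answer: ????anWhg??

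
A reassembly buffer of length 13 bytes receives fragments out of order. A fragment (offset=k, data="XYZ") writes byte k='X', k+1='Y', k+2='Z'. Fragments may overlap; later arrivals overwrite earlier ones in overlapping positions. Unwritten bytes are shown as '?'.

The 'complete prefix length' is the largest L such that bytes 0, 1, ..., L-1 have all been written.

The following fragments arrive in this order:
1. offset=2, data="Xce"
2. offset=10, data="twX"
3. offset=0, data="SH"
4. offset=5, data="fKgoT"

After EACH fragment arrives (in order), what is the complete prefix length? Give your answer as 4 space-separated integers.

Fragment 1: offset=2 data="Xce" -> buffer=??Xce???????? -> prefix_len=0
Fragment 2: offset=10 data="twX" -> buffer=??Xce?????twX -> prefix_len=0
Fragment 3: offset=0 data="SH" -> buffer=SHXce?????twX -> prefix_len=5
Fragment 4: offset=5 data="fKgoT" -> buffer=SHXcefKgoTtwX -> prefix_len=13

Answer: 0 0 5 13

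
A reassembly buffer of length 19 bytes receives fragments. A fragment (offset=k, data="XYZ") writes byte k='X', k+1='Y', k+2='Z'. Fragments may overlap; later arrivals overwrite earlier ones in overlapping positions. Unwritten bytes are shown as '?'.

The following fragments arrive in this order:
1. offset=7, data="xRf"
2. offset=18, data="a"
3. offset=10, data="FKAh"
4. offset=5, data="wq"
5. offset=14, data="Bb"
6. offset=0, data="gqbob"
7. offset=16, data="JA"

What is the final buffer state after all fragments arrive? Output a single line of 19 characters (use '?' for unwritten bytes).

Answer: gqbobwqxRfFKAhBbJAa

Derivation:
Fragment 1: offset=7 data="xRf" -> buffer=???????xRf?????????
Fragment 2: offset=18 data="a" -> buffer=???????xRf????????a
Fragment 3: offset=10 data="FKAh" -> buffer=???????xRfFKAh????a
Fragment 4: offset=5 data="wq" -> buffer=?????wqxRfFKAh????a
Fragment 5: offset=14 data="Bb" -> buffer=?????wqxRfFKAhBb??a
Fragment 6: offset=0 data="gqbob" -> buffer=gqbobwqxRfFKAhBb??a
Fragment 7: offset=16 data="JA" -> buffer=gqbobwqxRfFKAhBbJAa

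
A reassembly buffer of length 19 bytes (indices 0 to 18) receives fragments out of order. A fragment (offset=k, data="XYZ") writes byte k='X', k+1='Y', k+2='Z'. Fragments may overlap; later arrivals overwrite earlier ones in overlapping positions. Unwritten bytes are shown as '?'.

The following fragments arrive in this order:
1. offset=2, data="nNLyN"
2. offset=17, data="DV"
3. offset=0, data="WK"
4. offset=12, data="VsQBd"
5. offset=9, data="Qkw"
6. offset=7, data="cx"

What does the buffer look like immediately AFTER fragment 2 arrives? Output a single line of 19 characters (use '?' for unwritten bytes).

Answer: ??nNLyN??????????DV

Derivation:
Fragment 1: offset=2 data="nNLyN" -> buffer=??nNLyN????????????
Fragment 2: offset=17 data="DV" -> buffer=??nNLyN??????????DV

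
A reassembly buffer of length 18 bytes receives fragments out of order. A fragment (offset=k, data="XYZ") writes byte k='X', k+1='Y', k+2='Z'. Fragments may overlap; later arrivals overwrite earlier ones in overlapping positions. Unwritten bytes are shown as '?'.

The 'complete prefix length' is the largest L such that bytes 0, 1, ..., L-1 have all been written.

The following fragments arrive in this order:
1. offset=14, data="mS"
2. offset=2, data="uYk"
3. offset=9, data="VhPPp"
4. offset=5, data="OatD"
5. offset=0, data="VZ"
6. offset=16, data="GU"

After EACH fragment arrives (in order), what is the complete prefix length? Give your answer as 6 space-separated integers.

Fragment 1: offset=14 data="mS" -> buffer=??????????????mS?? -> prefix_len=0
Fragment 2: offset=2 data="uYk" -> buffer=??uYk?????????mS?? -> prefix_len=0
Fragment 3: offset=9 data="VhPPp" -> buffer=??uYk????VhPPpmS?? -> prefix_len=0
Fragment 4: offset=5 data="OatD" -> buffer=??uYkOatDVhPPpmS?? -> prefix_len=0
Fragment 5: offset=0 data="VZ" -> buffer=VZuYkOatDVhPPpmS?? -> prefix_len=16
Fragment 6: offset=16 data="GU" -> buffer=VZuYkOatDVhPPpmSGU -> prefix_len=18

Answer: 0 0 0 0 16 18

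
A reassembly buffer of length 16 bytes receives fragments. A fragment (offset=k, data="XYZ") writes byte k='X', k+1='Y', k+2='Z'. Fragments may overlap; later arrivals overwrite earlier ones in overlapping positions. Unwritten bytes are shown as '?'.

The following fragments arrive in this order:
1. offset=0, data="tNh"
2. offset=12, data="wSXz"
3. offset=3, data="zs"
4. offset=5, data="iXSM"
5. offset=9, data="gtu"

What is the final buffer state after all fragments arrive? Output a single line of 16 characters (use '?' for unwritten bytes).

Fragment 1: offset=0 data="tNh" -> buffer=tNh?????????????
Fragment 2: offset=12 data="wSXz" -> buffer=tNh?????????wSXz
Fragment 3: offset=3 data="zs" -> buffer=tNhzs???????wSXz
Fragment 4: offset=5 data="iXSM" -> buffer=tNhzsiXSM???wSXz
Fragment 5: offset=9 data="gtu" -> buffer=tNhzsiXSMgtuwSXz

Answer: tNhzsiXSMgtuwSXz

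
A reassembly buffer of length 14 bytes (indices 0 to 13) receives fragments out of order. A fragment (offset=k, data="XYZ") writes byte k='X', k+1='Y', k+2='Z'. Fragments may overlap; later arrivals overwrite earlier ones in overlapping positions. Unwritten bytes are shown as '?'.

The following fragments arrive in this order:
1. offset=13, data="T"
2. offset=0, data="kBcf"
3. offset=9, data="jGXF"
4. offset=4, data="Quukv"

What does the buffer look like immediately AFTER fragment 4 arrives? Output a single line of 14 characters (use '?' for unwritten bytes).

Answer: kBcfQuukvjGXFT

Derivation:
Fragment 1: offset=13 data="T" -> buffer=?????????????T
Fragment 2: offset=0 data="kBcf" -> buffer=kBcf?????????T
Fragment 3: offset=9 data="jGXF" -> buffer=kBcf?????jGXFT
Fragment 4: offset=4 data="Quukv" -> buffer=kBcfQuukvjGXFT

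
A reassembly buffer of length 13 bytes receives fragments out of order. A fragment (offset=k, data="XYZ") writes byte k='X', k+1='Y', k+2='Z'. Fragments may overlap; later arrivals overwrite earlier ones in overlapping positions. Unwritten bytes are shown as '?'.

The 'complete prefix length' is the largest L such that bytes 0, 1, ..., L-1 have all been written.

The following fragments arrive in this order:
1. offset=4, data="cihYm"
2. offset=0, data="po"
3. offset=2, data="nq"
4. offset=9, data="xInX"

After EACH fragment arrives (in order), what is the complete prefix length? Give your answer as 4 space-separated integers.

Answer: 0 2 9 13

Derivation:
Fragment 1: offset=4 data="cihYm" -> buffer=????cihYm???? -> prefix_len=0
Fragment 2: offset=0 data="po" -> buffer=po??cihYm???? -> prefix_len=2
Fragment 3: offset=2 data="nq" -> buffer=ponqcihYm???? -> prefix_len=9
Fragment 4: offset=9 data="xInX" -> buffer=ponqcihYmxInX -> prefix_len=13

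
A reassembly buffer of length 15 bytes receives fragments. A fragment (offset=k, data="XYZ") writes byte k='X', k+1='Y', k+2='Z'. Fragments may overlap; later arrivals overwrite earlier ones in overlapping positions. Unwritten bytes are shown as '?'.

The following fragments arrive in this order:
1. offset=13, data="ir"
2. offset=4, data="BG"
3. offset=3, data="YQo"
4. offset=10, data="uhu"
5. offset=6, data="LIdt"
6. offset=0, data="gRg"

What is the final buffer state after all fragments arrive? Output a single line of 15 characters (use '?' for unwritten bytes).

Fragment 1: offset=13 data="ir" -> buffer=?????????????ir
Fragment 2: offset=4 data="BG" -> buffer=????BG???????ir
Fragment 3: offset=3 data="YQo" -> buffer=???YQo???????ir
Fragment 4: offset=10 data="uhu" -> buffer=???YQo????uhuir
Fragment 5: offset=6 data="LIdt" -> buffer=???YQoLIdtuhuir
Fragment 6: offset=0 data="gRg" -> buffer=gRgYQoLIdtuhuir

Answer: gRgYQoLIdtuhuir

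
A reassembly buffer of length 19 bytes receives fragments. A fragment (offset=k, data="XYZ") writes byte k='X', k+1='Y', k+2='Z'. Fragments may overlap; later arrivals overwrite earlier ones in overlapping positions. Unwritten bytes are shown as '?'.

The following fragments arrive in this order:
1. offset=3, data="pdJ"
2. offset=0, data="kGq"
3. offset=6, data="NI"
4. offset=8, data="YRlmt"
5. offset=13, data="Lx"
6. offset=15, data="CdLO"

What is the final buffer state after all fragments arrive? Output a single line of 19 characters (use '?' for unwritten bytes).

Fragment 1: offset=3 data="pdJ" -> buffer=???pdJ?????????????
Fragment 2: offset=0 data="kGq" -> buffer=kGqpdJ?????????????
Fragment 3: offset=6 data="NI" -> buffer=kGqpdJNI???????????
Fragment 4: offset=8 data="YRlmt" -> buffer=kGqpdJNIYRlmt??????
Fragment 5: offset=13 data="Lx" -> buffer=kGqpdJNIYRlmtLx????
Fragment 6: offset=15 data="CdLO" -> buffer=kGqpdJNIYRlmtLxCdLO

Answer: kGqpdJNIYRlmtLxCdLO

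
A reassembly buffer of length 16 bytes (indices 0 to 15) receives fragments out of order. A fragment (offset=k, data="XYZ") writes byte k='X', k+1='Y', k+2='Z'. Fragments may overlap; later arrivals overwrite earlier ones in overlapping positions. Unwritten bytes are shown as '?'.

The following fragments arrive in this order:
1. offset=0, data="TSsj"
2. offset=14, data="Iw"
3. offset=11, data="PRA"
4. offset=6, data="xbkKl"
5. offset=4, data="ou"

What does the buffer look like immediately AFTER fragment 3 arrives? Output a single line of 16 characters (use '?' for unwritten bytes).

Answer: TSsj???????PRAIw

Derivation:
Fragment 1: offset=0 data="TSsj" -> buffer=TSsj????????????
Fragment 2: offset=14 data="Iw" -> buffer=TSsj??????????Iw
Fragment 3: offset=11 data="PRA" -> buffer=TSsj???????PRAIw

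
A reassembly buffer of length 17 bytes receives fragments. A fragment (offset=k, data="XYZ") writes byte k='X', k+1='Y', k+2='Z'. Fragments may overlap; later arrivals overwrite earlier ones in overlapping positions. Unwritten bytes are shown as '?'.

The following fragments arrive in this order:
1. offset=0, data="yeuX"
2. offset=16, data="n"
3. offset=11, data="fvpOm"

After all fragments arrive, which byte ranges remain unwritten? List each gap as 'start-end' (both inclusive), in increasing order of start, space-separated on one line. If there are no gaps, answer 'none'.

Answer: 4-10

Derivation:
Fragment 1: offset=0 len=4
Fragment 2: offset=16 len=1
Fragment 3: offset=11 len=5
Gaps: 4-10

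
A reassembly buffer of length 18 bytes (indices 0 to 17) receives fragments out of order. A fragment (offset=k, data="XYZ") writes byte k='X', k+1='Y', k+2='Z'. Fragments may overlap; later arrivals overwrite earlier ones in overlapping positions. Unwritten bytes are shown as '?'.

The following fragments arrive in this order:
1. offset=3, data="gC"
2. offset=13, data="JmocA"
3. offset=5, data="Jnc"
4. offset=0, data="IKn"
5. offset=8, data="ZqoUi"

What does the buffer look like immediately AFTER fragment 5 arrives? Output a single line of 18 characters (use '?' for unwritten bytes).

Fragment 1: offset=3 data="gC" -> buffer=???gC?????????????
Fragment 2: offset=13 data="JmocA" -> buffer=???gC????????JmocA
Fragment 3: offset=5 data="Jnc" -> buffer=???gCJnc?????JmocA
Fragment 4: offset=0 data="IKn" -> buffer=IKngCJnc?????JmocA
Fragment 5: offset=8 data="ZqoUi" -> buffer=IKngCJncZqoUiJmocA

Answer: IKngCJncZqoUiJmocA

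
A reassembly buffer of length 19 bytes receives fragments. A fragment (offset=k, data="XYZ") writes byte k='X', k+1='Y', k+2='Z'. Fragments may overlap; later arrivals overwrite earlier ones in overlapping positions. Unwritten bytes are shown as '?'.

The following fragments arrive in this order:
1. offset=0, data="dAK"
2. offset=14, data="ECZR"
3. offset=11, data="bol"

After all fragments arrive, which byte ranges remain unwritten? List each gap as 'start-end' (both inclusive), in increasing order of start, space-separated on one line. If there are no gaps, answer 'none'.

Answer: 3-10 18-18

Derivation:
Fragment 1: offset=0 len=3
Fragment 2: offset=14 len=4
Fragment 3: offset=11 len=3
Gaps: 3-10 18-18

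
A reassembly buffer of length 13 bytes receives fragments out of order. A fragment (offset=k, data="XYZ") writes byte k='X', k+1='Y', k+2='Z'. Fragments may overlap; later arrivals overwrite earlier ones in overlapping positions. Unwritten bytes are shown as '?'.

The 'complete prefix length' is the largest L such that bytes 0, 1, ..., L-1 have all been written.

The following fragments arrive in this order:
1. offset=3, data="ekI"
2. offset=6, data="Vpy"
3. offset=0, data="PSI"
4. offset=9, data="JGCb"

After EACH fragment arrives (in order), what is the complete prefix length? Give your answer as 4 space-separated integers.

Fragment 1: offset=3 data="ekI" -> buffer=???ekI??????? -> prefix_len=0
Fragment 2: offset=6 data="Vpy" -> buffer=???ekIVpy???? -> prefix_len=0
Fragment 3: offset=0 data="PSI" -> buffer=PSIekIVpy???? -> prefix_len=9
Fragment 4: offset=9 data="JGCb" -> buffer=PSIekIVpyJGCb -> prefix_len=13

Answer: 0 0 9 13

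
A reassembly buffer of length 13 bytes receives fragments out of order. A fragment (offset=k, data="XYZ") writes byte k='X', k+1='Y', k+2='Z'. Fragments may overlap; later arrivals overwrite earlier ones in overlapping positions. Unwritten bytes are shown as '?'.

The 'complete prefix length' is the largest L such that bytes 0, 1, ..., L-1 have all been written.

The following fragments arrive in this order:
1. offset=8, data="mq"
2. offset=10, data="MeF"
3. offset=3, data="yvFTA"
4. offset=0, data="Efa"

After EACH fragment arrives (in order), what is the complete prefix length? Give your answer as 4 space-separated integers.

Fragment 1: offset=8 data="mq" -> buffer=????????mq??? -> prefix_len=0
Fragment 2: offset=10 data="MeF" -> buffer=????????mqMeF -> prefix_len=0
Fragment 3: offset=3 data="yvFTA" -> buffer=???yvFTAmqMeF -> prefix_len=0
Fragment 4: offset=0 data="Efa" -> buffer=EfayvFTAmqMeF -> prefix_len=13

Answer: 0 0 0 13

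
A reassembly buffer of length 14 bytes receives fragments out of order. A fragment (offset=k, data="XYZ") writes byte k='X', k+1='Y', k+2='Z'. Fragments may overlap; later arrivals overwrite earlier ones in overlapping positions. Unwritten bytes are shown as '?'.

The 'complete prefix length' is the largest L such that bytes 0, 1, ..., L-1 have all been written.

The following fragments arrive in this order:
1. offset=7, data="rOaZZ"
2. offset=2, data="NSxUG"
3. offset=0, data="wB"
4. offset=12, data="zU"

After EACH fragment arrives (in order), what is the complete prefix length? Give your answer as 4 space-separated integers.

Answer: 0 0 12 14

Derivation:
Fragment 1: offset=7 data="rOaZZ" -> buffer=???????rOaZZ?? -> prefix_len=0
Fragment 2: offset=2 data="NSxUG" -> buffer=??NSxUGrOaZZ?? -> prefix_len=0
Fragment 3: offset=0 data="wB" -> buffer=wBNSxUGrOaZZ?? -> prefix_len=12
Fragment 4: offset=12 data="zU" -> buffer=wBNSxUGrOaZZzU -> prefix_len=14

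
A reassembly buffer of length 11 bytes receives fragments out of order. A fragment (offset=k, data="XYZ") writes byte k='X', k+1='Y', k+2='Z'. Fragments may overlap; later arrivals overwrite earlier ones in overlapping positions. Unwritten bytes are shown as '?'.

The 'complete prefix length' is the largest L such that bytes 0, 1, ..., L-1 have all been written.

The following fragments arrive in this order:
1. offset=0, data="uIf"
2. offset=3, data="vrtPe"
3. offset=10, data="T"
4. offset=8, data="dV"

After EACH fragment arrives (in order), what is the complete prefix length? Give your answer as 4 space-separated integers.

Fragment 1: offset=0 data="uIf" -> buffer=uIf???????? -> prefix_len=3
Fragment 2: offset=3 data="vrtPe" -> buffer=uIfvrtPe??? -> prefix_len=8
Fragment 3: offset=10 data="T" -> buffer=uIfvrtPe??T -> prefix_len=8
Fragment 4: offset=8 data="dV" -> buffer=uIfvrtPedVT -> prefix_len=11

Answer: 3 8 8 11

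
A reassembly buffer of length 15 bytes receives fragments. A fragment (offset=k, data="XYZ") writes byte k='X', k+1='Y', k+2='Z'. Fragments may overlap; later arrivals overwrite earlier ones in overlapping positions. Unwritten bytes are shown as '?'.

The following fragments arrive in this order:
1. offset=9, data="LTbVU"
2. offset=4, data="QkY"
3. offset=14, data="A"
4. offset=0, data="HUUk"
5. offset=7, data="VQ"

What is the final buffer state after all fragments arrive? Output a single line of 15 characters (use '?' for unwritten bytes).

Fragment 1: offset=9 data="LTbVU" -> buffer=?????????LTbVU?
Fragment 2: offset=4 data="QkY" -> buffer=????QkY??LTbVU?
Fragment 3: offset=14 data="A" -> buffer=????QkY??LTbVUA
Fragment 4: offset=0 data="HUUk" -> buffer=HUUkQkY??LTbVUA
Fragment 5: offset=7 data="VQ" -> buffer=HUUkQkYVQLTbVUA

Answer: HUUkQkYVQLTbVUA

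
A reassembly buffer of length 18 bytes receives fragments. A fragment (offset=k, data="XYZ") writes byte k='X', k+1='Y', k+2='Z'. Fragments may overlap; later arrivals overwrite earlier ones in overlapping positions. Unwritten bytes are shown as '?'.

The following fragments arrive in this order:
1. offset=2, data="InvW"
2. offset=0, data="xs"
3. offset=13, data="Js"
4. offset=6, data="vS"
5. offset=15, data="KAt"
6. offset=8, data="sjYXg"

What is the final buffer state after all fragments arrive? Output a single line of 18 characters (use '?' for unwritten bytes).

Fragment 1: offset=2 data="InvW" -> buffer=??InvW????????????
Fragment 2: offset=0 data="xs" -> buffer=xsInvW????????????
Fragment 3: offset=13 data="Js" -> buffer=xsInvW???????Js???
Fragment 4: offset=6 data="vS" -> buffer=xsInvWvS?????Js???
Fragment 5: offset=15 data="KAt" -> buffer=xsInvWvS?????JsKAt
Fragment 6: offset=8 data="sjYXg" -> buffer=xsInvWvSsjYXgJsKAt

Answer: xsInvWvSsjYXgJsKAt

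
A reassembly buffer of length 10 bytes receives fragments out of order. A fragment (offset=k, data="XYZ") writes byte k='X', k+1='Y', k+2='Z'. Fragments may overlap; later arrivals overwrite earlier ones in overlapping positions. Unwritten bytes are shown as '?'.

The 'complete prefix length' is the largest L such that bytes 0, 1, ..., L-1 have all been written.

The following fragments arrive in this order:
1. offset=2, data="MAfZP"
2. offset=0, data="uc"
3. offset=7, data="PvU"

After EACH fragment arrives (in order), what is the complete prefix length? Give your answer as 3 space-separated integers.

Fragment 1: offset=2 data="MAfZP" -> buffer=??MAfZP??? -> prefix_len=0
Fragment 2: offset=0 data="uc" -> buffer=ucMAfZP??? -> prefix_len=7
Fragment 3: offset=7 data="PvU" -> buffer=ucMAfZPPvU -> prefix_len=10

Answer: 0 7 10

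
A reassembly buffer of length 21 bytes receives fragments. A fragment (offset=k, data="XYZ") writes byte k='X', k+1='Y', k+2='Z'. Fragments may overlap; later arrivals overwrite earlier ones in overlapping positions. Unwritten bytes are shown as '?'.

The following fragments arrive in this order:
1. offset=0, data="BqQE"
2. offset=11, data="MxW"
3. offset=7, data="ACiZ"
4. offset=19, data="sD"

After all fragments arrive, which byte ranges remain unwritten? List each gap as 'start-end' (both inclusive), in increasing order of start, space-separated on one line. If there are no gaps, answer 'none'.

Fragment 1: offset=0 len=4
Fragment 2: offset=11 len=3
Fragment 3: offset=7 len=4
Fragment 4: offset=19 len=2
Gaps: 4-6 14-18

Answer: 4-6 14-18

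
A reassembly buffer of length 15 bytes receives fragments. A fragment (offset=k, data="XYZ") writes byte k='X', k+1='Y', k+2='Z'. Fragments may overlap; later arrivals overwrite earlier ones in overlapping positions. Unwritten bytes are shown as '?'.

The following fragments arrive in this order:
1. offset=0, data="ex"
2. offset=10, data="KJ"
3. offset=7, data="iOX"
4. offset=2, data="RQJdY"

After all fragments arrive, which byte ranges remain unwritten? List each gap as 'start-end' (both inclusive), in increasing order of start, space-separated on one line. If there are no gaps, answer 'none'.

Fragment 1: offset=0 len=2
Fragment 2: offset=10 len=2
Fragment 3: offset=7 len=3
Fragment 4: offset=2 len=5
Gaps: 12-14

Answer: 12-14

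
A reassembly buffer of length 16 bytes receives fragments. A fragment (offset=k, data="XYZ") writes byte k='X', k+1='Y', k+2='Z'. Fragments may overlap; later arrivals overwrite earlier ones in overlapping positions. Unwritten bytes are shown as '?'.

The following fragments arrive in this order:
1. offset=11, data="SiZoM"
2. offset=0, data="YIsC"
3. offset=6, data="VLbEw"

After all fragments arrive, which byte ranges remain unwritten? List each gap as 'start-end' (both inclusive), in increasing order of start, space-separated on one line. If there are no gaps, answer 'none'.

Answer: 4-5

Derivation:
Fragment 1: offset=11 len=5
Fragment 2: offset=0 len=4
Fragment 3: offset=6 len=5
Gaps: 4-5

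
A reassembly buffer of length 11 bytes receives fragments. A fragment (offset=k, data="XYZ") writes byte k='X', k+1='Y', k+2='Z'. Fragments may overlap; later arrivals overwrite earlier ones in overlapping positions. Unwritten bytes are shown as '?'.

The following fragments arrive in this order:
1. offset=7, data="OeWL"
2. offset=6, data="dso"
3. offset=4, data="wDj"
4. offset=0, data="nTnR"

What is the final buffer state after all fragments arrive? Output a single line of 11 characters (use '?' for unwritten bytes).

Answer: nTnRwDjsoWL

Derivation:
Fragment 1: offset=7 data="OeWL" -> buffer=???????OeWL
Fragment 2: offset=6 data="dso" -> buffer=??????dsoWL
Fragment 3: offset=4 data="wDj" -> buffer=????wDjsoWL
Fragment 4: offset=0 data="nTnR" -> buffer=nTnRwDjsoWL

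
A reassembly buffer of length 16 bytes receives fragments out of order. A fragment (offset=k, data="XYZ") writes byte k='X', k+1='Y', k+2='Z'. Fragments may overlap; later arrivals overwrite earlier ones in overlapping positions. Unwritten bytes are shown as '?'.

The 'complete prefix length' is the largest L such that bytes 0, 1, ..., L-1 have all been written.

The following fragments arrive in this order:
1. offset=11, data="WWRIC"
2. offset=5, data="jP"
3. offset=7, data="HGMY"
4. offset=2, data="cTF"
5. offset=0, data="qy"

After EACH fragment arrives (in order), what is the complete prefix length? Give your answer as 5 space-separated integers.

Fragment 1: offset=11 data="WWRIC" -> buffer=???????????WWRIC -> prefix_len=0
Fragment 2: offset=5 data="jP" -> buffer=?????jP????WWRIC -> prefix_len=0
Fragment 3: offset=7 data="HGMY" -> buffer=?????jPHGMYWWRIC -> prefix_len=0
Fragment 4: offset=2 data="cTF" -> buffer=??cTFjPHGMYWWRIC -> prefix_len=0
Fragment 5: offset=0 data="qy" -> buffer=qycTFjPHGMYWWRIC -> prefix_len=16

Answer: 0 0 0 0 16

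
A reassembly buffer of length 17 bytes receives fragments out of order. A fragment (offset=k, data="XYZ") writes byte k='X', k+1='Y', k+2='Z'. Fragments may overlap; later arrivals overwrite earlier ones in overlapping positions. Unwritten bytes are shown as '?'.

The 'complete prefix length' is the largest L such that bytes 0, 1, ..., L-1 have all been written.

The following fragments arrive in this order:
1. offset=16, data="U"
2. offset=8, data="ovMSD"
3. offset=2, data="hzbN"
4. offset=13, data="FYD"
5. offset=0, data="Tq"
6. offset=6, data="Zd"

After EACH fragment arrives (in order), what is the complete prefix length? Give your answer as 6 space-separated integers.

Answer: 0 0 0 0 6 17

Derivation:
Fragment 1: offset=16 data="U" -> buffer=????????????????U -> prefix_len=0
Fragment 2: offset=8 data="ovMSD" -> buffer=????????ovMSD???U -> prefix_len=0
Fragment 3: offset=2 data="hzbN" -> buffer=??hzbN??ovMSD???U -> prefix_len=0
Fragment 4: offset=13 data="FYD" -> buffer=??hzbN??ovMSDFYDU -> prefix_len=0
Fragment 5: offset=0 data="Tq" -> buffer=TqhzbN??ovMSDFYDU -> prefix_len=6
Fragment 6: offset=6 data="Zd" -> buffer=TqhzbNZdovMSDFYDU -> prefix_len=17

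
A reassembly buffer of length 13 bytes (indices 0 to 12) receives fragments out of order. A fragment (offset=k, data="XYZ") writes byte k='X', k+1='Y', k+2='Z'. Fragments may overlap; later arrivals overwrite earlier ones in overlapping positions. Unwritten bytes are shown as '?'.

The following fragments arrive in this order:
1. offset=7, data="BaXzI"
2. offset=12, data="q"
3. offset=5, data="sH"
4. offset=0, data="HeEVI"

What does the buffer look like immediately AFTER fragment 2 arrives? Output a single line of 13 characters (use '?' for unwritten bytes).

Fragment 1: offset=7 data="BaXzI" -> buffer=???????BaXzI?
Fragment 2: offset=12 data="q" -> buffer=???????BaXzIq

Answer: ???????BaXzIq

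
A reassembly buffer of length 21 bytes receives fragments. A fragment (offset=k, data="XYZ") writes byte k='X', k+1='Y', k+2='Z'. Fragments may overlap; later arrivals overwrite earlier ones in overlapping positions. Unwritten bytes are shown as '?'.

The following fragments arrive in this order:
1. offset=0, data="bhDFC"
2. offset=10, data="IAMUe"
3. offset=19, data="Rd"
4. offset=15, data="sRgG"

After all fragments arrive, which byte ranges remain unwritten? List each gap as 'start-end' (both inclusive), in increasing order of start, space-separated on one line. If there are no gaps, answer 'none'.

Answer: 5-9

Derivation:
Fragment 1: offset=0 len=5
Fragment 2: offset=10 len=5
Fragment 3: offset=19 len=2
Fragment 4: offset=15 len=4
Gaps: 5-9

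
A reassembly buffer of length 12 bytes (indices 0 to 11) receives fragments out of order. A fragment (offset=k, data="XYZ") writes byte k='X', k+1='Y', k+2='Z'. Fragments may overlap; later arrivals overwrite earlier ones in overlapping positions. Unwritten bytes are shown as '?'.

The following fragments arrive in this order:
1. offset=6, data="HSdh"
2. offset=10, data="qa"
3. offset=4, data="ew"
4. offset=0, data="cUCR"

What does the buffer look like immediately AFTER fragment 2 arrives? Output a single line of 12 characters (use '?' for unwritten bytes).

Answer: ??????HSdhqa

Derivation:
Fragment 1: offset=6 data="HSdh" -> buffer=??????HSdh??
Fragment 2: offset=10 data="qa" -> buffer=??????HSdhqa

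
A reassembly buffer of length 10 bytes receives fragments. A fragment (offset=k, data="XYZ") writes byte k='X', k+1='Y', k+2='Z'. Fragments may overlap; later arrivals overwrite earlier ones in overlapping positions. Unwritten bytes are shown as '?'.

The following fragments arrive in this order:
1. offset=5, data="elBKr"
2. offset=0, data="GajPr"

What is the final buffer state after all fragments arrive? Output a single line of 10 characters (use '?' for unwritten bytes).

Fragment 1: offset=5 data="elBKr" -> buffer=?????elBKr
Fragment 2: offset=0 data="GajPr" -> buffer=GajPrelBKr

Answer: GajPrelBKr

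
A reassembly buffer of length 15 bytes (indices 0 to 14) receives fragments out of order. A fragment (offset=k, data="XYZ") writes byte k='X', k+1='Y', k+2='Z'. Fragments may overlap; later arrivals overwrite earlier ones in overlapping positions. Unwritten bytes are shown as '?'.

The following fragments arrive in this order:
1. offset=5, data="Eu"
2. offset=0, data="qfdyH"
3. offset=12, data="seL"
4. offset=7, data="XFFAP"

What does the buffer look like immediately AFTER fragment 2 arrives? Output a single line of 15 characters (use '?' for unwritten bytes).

Answer: qfdyHEu????????

Derivation:
Fragment 1: offset=5 data="Eu" -> buffer=?????Eu????????
Fragment 2: offset=0 data="qfdyH" -> buffer=qfdyHEu????????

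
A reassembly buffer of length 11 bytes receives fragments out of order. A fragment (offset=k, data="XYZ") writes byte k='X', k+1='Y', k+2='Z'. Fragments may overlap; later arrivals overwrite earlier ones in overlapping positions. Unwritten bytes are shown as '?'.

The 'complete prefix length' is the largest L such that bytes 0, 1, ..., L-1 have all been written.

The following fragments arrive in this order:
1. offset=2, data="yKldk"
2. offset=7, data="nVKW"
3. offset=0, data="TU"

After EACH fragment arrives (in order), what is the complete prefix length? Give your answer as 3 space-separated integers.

Fragment 1: offset=2 data="yKldk" -> buffer=??yKldk???? -> prefix_len=0
Fragment 2: offset=7 data="nVKW" -> buffer=??yKldknVKW -> prefix_len=0
Fragment 3: offset=0 data="TU" -> buffer=TUyKldknVKW -> prefix_len=11

Answer: 0 0 11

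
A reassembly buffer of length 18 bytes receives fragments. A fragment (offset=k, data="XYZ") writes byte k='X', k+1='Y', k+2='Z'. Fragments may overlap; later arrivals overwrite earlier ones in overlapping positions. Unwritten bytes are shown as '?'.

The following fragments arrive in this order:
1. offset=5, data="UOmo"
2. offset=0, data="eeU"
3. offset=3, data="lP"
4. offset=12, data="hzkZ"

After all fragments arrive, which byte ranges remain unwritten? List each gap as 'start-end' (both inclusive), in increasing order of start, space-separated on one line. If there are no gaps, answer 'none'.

Answer: 9-11 16-17

Derivation:
Fragment 1: offset=5 len=4
Fragment 2: offset=0 len=3
Fragment 3: offset=3 len=2
Fragment 4: offset=12 len=4
Gaps: 9-11 16-17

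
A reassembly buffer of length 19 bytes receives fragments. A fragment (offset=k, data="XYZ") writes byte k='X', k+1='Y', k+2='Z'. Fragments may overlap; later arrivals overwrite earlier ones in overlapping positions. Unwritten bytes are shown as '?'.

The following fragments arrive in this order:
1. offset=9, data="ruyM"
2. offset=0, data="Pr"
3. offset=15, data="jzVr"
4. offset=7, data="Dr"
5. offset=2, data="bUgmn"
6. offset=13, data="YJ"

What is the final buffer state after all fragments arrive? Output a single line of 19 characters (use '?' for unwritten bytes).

Answer: PrbUgmnDrruyMYJjzVr

Derivation:
Fragment 1: offset=9 data="ruyM" -> buffer=?????????ruyM??????
Fragment 2: offset=0 data="Pr" -> buffer=Pr???????ruyM??????
Fragment 3: offset=15 data="jzVr" -> buffer=Pr???????ruyM??jzVr
Fragment 4: offset=7 data="Dr" -> buffer=Pr?????DrruyM??jzVr
Fragment 5: offset=2 data="bUgmn" -> buffer=PrbUgmnDrruyM??jzVr
Fragment 6: offset=13 data="YJ" -> buffer=PrbUgmnDrruyMYJjzVr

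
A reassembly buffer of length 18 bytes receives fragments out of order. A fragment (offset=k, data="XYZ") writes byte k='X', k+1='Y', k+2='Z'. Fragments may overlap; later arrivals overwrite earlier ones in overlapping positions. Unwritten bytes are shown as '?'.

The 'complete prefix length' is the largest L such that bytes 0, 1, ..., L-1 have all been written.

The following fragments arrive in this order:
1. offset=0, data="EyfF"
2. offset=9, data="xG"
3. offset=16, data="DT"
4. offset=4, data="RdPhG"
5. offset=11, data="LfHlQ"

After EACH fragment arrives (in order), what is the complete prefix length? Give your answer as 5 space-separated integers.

Answer: 4 4 4 11 18

Derivation:
Fragment 1: offset=0 data="EyfF" -> buffer=EyfF?????????????? -> prefix_len=4
Fragment 2: offset=9 data="xG" -> buffer=EyfF?????xG??????? -> prefix_len=4
Fragment 3: offset=16 data="DT" -> buffer=EyfF?????xG?????DT -> prefix_len=4
Fragment 4: offset=4 data="RdPhG" -> buffer=EyfFRdPhGxG?????DT -> prefix_len=11
Fragment 5: offset=11 data="LfHlQ" -> buffer=EyfFRdPhGxGLfHlQDT -> prefix_len=18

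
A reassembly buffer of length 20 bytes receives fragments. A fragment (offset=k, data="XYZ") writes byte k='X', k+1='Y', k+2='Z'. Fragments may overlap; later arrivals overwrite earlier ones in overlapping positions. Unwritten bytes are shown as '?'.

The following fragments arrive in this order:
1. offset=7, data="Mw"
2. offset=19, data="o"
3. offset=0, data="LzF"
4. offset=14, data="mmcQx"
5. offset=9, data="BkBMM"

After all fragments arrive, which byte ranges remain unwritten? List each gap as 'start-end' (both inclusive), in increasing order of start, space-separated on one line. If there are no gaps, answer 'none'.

Fragment 1: offset=7 len=2
Fragment 2: offset=19 len=1
Fragment 3: offset=0 len=3
Fragment 4: offset=14 len=5
Fragment 5: offset=9 len=5
Gaps: 3-6

Answer: 3-6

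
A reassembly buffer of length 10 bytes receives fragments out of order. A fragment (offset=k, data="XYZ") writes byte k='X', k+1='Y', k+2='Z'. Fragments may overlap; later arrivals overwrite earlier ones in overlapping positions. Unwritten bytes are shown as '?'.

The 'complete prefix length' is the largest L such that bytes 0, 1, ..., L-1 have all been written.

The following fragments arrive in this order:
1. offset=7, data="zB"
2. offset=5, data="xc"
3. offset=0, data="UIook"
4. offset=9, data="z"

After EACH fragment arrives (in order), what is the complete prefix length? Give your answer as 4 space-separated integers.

Answer: 0 0 9 10

Derivation:
Fragment 1: offset=7 data="zB" -> buffer=???????zB? -> prefix_len=0
Fragment 2: offset=5 data="xc" -> buffer=?????xczB? -> prefix_len=0
Fragment 3: offset=0 data="UIook" -> buffer=UIookxczB? -> prefix_len=9
Fragment 4: offset=9 data="z" -> buffer=UIookxczBz -> prefix_len=10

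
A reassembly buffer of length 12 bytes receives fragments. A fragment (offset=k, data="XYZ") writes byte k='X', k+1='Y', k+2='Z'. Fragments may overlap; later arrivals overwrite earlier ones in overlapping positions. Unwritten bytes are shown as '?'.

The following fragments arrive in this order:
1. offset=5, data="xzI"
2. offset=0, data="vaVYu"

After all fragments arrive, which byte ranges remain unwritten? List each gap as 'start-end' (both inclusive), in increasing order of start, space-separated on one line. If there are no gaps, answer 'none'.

Answer: 8-11

Derivation:
Fragment 1: offset=5 len=3
Fragment 2: offset=0 len=5
Gaps: 8-11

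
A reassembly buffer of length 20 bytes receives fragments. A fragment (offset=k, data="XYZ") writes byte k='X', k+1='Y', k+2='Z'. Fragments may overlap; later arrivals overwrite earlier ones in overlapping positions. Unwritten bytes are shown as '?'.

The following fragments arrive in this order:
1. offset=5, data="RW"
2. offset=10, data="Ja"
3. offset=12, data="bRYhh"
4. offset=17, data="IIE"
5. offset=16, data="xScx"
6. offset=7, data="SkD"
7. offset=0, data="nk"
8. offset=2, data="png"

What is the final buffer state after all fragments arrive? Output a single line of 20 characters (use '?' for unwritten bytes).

Answer: nkpngRWSkDJabRYhxScx

Derivation:
Fragment 1: offset=5 data="RW" -> buffer=?????RW?????????????
Fragment 2: offset=10 data="Ja" -> buffer=?????RW???Ja????????
Fragment 3: offset=12 data="bRYhh" -> buffer=?????RW???JabRYhh???
Fragment 4: offset=17 data="IIE" -> buffer=?????RW???JabRYhhIIE
Fragment 5: offset=16 data="xScx" -> buffer=?????RW???JabRYhxScx
Fragment 6: offset=7 data="SkD" -> buffer=?????RWSkDJabRYhxScx
Fragment 7: offset=0 data="nk" -> buffer=nk???RWSkDJabRYhxScx
Fragment 8: offset=2 data="png" -> buffer=nkpngRWSkDJabRYhxScx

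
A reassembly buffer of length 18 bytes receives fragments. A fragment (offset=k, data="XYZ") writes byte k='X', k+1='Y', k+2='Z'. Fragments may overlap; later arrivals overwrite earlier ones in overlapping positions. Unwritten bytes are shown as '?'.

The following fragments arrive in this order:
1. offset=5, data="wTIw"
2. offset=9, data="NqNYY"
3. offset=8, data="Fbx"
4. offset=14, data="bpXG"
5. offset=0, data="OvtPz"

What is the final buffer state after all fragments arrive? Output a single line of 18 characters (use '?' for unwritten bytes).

Fragment 1: offset=5 data="wTIw" -> buffer=?????wTIw?????????
Fragment 2: offset=9 data="NqNYY" -> buffer=?????wTIwNqNYY????
Fragment 3: offset=8 data="Fbx" -> buffer=?????wTIFbxNYY????
Fragment 4: offset=14 data="bpXG" -> buffer=?????wTIFbxNYYbpXG
Fragment 5: offset=0 data="OvtPz" -> buffer=OvtPzwTIFbxNYYbpXG

Answer: OvtPzwTIFbxNYYbpXG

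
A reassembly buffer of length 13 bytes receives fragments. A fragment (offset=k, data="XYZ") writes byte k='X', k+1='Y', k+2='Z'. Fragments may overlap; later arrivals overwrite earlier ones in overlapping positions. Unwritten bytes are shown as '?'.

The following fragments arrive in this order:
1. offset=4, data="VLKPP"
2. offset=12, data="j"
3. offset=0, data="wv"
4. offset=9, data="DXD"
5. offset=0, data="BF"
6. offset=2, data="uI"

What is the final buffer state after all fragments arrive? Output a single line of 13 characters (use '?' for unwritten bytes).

Fragment 1: offset=4 data="VLKPP" -> buffer=????VLKPP????
Fragment 2: offset=12 data="j" -> buffer=????VLKPP???j
Fragment 3: offset=0 data="wv" -> buffer=wv??VLKPP???j
Fragment 4: offset=9 data="DXD" -> buffer=wv??VLKPPDXDj
Fragment 5: offset=0 data="BF" -> buffer=BF??VLKPPDXDj
Fragment 6: offset=2 data="uI" -> buffer=BFuIVLKPPDXDj

Answer: BFuIVLKPPDXDj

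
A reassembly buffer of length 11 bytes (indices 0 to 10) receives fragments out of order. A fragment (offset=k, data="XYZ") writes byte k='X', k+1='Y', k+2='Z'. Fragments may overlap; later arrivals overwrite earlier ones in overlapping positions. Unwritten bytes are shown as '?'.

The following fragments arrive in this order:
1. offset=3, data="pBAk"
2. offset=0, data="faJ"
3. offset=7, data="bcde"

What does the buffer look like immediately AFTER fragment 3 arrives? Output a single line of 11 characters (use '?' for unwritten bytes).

Fragment 1: offset=3 data="pBAk" -> buffer=???pBAk????
Fragment 2: offset=0 data="faJ" -> buffer=faJpBAk????
Fragment 3: offset=7 data="bcde" -> buffer=faJpBAkbcde

Answer: faJpBAkbcde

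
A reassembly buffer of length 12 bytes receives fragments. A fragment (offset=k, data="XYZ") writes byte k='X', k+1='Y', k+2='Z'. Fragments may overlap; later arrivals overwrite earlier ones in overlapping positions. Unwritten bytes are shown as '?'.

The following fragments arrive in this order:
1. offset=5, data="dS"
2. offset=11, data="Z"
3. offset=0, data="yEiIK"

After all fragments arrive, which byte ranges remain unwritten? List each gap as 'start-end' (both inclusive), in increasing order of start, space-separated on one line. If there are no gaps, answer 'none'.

Fragment 1: offset=5 len=2
Fragment 2: offset=11 len=1
Fragment 3: offset=0 len=5
Gaps: 7-10

Answer: 7-10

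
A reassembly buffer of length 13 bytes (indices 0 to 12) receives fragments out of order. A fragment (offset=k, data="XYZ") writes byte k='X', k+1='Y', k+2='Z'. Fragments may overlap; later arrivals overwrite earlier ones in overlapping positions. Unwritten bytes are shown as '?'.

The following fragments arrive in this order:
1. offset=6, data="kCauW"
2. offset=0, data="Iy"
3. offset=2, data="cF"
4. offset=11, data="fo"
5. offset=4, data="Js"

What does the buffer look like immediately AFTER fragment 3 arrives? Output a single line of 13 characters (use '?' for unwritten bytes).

Answer: IycF??kCauW??

Derivation:
Fragment 1: offset=6 data="kCauW" -> buffer=??????kCauW??
Fragment 2: offset=0 data="Iy" -> buffer=Iy????kCauW??
Fragment 3: offset=2 data="cF" -> buffer=IycF??kCauW??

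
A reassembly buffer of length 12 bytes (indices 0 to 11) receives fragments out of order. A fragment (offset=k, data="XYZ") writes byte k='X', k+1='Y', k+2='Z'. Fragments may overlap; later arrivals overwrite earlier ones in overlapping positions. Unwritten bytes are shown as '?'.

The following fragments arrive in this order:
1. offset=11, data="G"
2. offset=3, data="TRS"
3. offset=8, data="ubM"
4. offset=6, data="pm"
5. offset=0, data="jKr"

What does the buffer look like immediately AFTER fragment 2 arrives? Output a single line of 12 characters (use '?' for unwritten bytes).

Fragment 1: offset=11 data="G" -> buffer=???????????G
Fragment 2: offset=3 data="TRS" -> buffer=???TRS?????G

Answer: ???TRS?????G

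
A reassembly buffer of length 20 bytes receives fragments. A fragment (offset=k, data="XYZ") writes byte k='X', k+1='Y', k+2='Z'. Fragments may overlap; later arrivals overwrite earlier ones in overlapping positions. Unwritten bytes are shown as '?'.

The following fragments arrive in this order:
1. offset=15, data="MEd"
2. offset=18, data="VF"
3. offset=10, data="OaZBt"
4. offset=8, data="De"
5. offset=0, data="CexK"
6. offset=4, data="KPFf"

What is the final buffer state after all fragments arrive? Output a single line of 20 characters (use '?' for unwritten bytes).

Answer: CexKKPFfDeOaZBtMEdVF

Derivation:
Fragment 1: offset=15 data="MEd" -> buffer=???????????????MEd??
Fragment 2: offset=18 data="VF" -> buffer=???????????????MEdVF
Fragment 3: offset=10 data="OaZBt" -> buffer=??????????OaZBtMEdVF
Fragment 4: offset=8 data="De" -> buffer=????????DeOaZBtMEdVF
Fragment 5: offset=0 data="CexK" -> buffer=CexK????DeOaZBtMEdVF
Fragment 6: offset=4 data="KPFf" -> buffer=CexKKPFfDeOaZBtMEdVF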